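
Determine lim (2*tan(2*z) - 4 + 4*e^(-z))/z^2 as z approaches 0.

2

Substitution gives 0/0; apply L'Hôpital's rule 2 times.
After differentiating numerator and denominator 2 times the quotient is (16*tan(2*z)/cos(2*z)^2 + 4*e^(-z))/(2); at z = 0 this is 2.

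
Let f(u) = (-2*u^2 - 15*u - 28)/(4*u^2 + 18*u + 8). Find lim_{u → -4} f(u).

Direct substitution gives 0/0, so factor. Both numerator and denominator have (u + 4) as a factor.
After cancelling, the expression reduces to (-2*u - 7)/(4*u + 2).
Substituting u = -4 gives -1/14.

-1/14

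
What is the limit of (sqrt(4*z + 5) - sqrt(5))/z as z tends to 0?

2*√(5)/5

Substitution gives 0/0. Multiply numerator and denominator by the conjugate √(5 + 4z) + √5.
The numerator becomes (5 + 4z) − 5 = 4z, so the expression simplifies to 4/(√(5 + 4z) + √5).
Letting z → 0 gives 4/(2√5) = 2*√(5)/5.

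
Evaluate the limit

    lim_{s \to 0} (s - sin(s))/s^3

Direct substitution gives 0/0.
Apply L'Hôpital: lim (1 - cos(s))/(3*s^2), still 0/0.
Apply L'Hôpital: lim (sin(s))/(6*s), still 0/0.
After 3 applications of L'Hôpital's rule the quotient is (cos(s))/(6); substituting s = 0 gives 1/6.

1/6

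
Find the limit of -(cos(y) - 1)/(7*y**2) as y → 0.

1/14

Direct substitution gives 0/0.
Apply L'Hôpital: lim (-sin(y))/(-14*y), still 0/0.
After 2 applications of L'Hôpital's rule the quotient is (-cos(y))/(-14); substituting y = 0 gives 1/14.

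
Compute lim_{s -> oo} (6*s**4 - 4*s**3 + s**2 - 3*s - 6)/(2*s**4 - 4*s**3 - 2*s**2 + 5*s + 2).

Numerator and denominator both have degree 4.
Dividing every term by s^4, all lower-order terms vanish and the limit is the ratio of leading coefficients, 6/(2) = 3.

3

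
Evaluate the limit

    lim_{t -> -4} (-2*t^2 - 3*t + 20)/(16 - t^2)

Direct substitution gives 0/0, so factor. Both numerator and denominator have (t + 4) as a factor.
After cancelling, the expression reduces to (5 - 2*t)/(4 - t).
Substituting t = -4 gives 13/8.

13/8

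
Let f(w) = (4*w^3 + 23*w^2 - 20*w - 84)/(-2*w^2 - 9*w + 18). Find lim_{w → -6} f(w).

136/15

Since w = -6 makes numerator and denominator zero, (w + 6) divides both.
Cancelling it gives (4*w^2 - w - 14)/(3 - 2*w); now plug in w = -6 to get 136/15.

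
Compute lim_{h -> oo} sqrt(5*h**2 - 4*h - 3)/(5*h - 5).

√(5)/5

For large |h|, √(5*h^2 - 4*h - 3) ≈ √5·|h| and the denominator ≈ 5h.
Since h → +∞, |h| = h, giving √5/(5) = √(5)/5.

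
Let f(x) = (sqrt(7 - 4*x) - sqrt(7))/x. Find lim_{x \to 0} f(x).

Substitution gives 0/0. Multiply numerator and denominator by the conjugate √(7 - 4x) + √7.
The numerator becomes (7 - 4x) − 7 = -4x, so the expression simplifies to -4/(√(7 - 4x) + √7).
Letting x → 0 gives -4/(2√7) = -2*√(7)/7.

-2*√(7)/7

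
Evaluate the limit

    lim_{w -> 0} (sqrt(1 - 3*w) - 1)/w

-3/2

Substitution gives 0/0. Multiply numerator and denominator by the conjugate √(1 - 3w) + √1.
The numerator becomes (1 - 3w) − 1 = -3w, so the expression simplifies to -3/(√(1 - 3w) + √1).
Letting w → 0 gives -3/(2√1) = -3/2.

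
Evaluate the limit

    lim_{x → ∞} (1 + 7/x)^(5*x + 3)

e^(35)

Let L be the limit and take ln: ln L = lim (5x + 3)·ln(1 + 7/x) = lim (5x + 3)·(7/x + O(1/x²)) = 35.
Hence L = e^(35).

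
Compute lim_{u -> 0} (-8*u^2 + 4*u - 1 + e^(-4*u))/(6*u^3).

Direct substitution gives 0/0.
Apply L'Hôpital: lim (-16*u + 4 - 4*e^(-4*u))/(18*u^2), still 0/0.
Apply L'Hôpital: lim (-16 + 16*e^(-4*u))/(36*u), still 0/0.
After 3 applications of L'Hôpital's rule the quotient is (-64*e^(-4*u))/(36); substituting u = 0 gives -16/9.

-16/9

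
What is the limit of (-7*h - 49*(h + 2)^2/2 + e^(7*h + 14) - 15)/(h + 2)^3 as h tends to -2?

343/6

Direct substitution gives 0/0.
Apply L'Hôpital: lim (-49*h + 7*e^(7*h + 14) - 105)/(3*(h + 2)^2), still 0/0.
Apply L'Hôpital: lim (49*e^(7*h + 14) - 49)/(6*h + 12), still 0/0.
After 3 applications of L'Hôpital's rule the quotient is (343*e^(7*h + 14))/(6); substituting h = -2 gives 343/6.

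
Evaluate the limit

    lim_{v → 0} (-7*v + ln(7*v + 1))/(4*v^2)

Direct substitution gives 0/0.
Apply L'Hôpital: lim (-7 + 7/(7*v + 1))/(8*v), still 0/0.
After 2 applications of L'Hôpital's rule the quotient is (-49/(7*v + 1)^2)/(8); substituting v = 0 gives -49/8.

-49/8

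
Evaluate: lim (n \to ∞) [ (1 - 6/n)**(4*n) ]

e^(-24)

Write it as [(1 - 6/n)^n]^(4) · (1 - 6/n)^(0). The bracketed term tends to e^(-6) and the second factor to 1, so the limit is e^(-24).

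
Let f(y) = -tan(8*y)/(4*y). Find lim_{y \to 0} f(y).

Substitution gives 0/0.
Since tan(u)/u → 1 as u → 0, tan(8y)/(8y) → 1 and the limit is 8/(-4) = -2.

-2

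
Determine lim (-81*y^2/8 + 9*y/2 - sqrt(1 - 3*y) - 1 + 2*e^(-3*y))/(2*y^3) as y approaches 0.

-117/32

Substitution gives 0/0 (the numerator vanishes to order 3).
Expand each term to order y^3: the coefficient of y^3 in 2·e^(-3y) is -9 and in −√(1 - 3y) is 27/16.
Lower-order terms cancel with the polynomial part, so the numerator is (-117/16)·y^3 + o(y^3), and the limit is (-117/16)/(2) = -117/32.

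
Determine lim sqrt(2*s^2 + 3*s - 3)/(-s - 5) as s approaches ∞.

-√(2)

For large |s|, √(2*s^2 + 3*s - 3) ≈ √2·|s| and the denominator ≈ -s.
Since s → +∞, |s| = s, giving √2/(-1) = -√(2).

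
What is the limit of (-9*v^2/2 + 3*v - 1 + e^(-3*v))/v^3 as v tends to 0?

-9/2

Direct substitution gives 0/0.
Apply L'Hôpital: lim (-9*v + 3 - 3*e^(-3*v))/(3*v^2), still 0/0.
Apply L'Hôpital: lim (-9 + 9*e^(-3*v))/(6*v), still 0/0.
After 3 applications of L'Hôpital's rule the quotient is (-27*e^(-3*v))/(6); substituting v = 0 gives -9/2.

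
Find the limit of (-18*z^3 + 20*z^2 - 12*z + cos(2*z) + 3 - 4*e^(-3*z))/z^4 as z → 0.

-77/6

Substitution gives 0/0 (the numerator vanishes to order 4).
Expand each term to order z^4: the coefficient of z^4 in cos(2z) is 2/3 and in -4·e^(-3z) is -27/2.
Lower-order terms cancel with the polynomial part, so the numerator is (-77/6)·z^4 + o(z^4), and the limit is (-77/6)/(1) = -77/6.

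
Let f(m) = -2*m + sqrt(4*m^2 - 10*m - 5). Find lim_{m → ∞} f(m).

This has the form ∞ − ∞. Multiply and divide by the conjugate √(4*m^2 - 10*m - 5) + 2m.
That gives (-10m - 5) / (√(4*m^2 - 10*m - 5) + 2m).
Divide numerator and denominator by m: the limit is -10/(2·2) = -5/2.

-5/2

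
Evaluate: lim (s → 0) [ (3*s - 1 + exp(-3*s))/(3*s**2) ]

Direct substitution gives 0/0.
Apply L'Hôpital: lim (3 - 3*e^(-3*s))/(6*s), still 0/0.
After 2 applications of L'Hôpital's rule the quotient is (9*e^(-3*s))/(6); substituting s = 0 gives 3/2.

3/2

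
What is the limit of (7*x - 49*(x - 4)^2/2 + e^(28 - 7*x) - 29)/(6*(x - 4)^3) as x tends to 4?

-343/36

Direct substitution gives 0/0.
Apply L'Hôpital: lim (-49*x - 7*e^(28 - 7*x) + 203)/(18*(x - 4)^2), still 0/0.
Apply L'Hôpital: lim (49*e^(28 - 7*x) - 49)/(36*x - 144), still 0/0.
After 3 applications of L'Hôpital's rule the quotient is (-343*e^(28 - 7*x))/(36); substituting x = 4 gives -343/36.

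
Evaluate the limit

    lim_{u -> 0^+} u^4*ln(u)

This is a 0·(−∞) form. Rewrite as 1·ln(u) / u^(−4) and apply L'Hôpital:
the derivative quotient is 1·(1/u) / (−4·u^(−5)) = (-1/4)·u^4 → 0.

0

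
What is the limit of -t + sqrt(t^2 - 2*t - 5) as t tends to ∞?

This has the form ∞ − ∞. Multiply and divide by the conjugate √(t^2 - 2*t - 5) + t.
That gives (-2t - 5) / (√(t^2 - 2*t - 5) + t).
Divide numerator and denominator by t: the limit is -2/(2·1) = -1.

-1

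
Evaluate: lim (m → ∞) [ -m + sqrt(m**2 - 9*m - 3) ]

An ∞ − ∞ form. Rationalising with the conjugate, the difference becomes (-9m - 3) / (√(m^2 - 9*m - 3) + m).
For large m the denominator behaves like 2·m, so the quotient tends to -9/2 = -9/2.

-9/2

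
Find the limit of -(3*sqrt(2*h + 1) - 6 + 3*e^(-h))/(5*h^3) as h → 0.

Substitution gives 0/0; apply L'Hôpital's rule 3 times.
After differentiating numerator and denominator 3 times the quotient is (-3*e^(-h) + 9/(2*h + 1)^(5/2))/(-30); at h = 0 this is -1/5.

-1/5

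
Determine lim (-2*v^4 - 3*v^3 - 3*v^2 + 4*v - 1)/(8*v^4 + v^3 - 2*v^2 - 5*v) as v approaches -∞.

Numerator and denominator both have degree 4.
Dividing every term by v^4, all lower-order terms vanish and the limit is the ratio of leading coefficients, -2/(8) = -1/4.

-1/4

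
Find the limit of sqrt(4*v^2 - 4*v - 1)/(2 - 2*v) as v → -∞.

1

For large |v|, √(4*v^2 - 4*v - 1) ≈ √4·|v| and the denominator ≈ -2v.
Since v → −∞, |v| = −v, giving −√4/(-2) = 1.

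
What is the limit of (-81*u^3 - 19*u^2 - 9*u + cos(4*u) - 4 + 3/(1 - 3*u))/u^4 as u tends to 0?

Substitution gives 0/0; apply L'Hôpital's rule 4 times.
After differentiating numerator and denominator 4 times the quotient is (256*cos(4*u) - 5832/(3*u - 1)^5)/(24); at u = 0 this is 761/3.

761/3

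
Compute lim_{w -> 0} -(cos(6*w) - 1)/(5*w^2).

18/5

Direct substitution gives 0/0.
Apply L'Hôpital: lim (-6*sin(6*w))/(-10*w), still 0/0.
After 2 applications of L'Hôpital's rule the quotient is (-36*cos(6*w))/(-10); substituting w = 0 gives 18/5.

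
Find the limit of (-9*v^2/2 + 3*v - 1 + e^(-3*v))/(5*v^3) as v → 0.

-9/10

Direct substitution gives 0/0.
Apply L'Hôpital: lim (-9*v + 3 - 3*e^(-3*v))/(15*v^2), still 0/0.
Apply L'Hôpital: lim (-9 + 9*e^(-3*v))/(30*v), still 0/0.
After 3 applications of L'Hôpital's rule the quotient is (-27*e^(-3*v))/(30); substituting v = 0 gives -9/10.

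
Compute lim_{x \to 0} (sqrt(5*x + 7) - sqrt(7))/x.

5*√(7)/14

A 0/0 form; rationalise with √(7 + 5x) + √7. This collapses the numerator to 5x, leaving 5/(√(7 + 5x) + √7) → 5/(2√7) = 5*√(7)/14.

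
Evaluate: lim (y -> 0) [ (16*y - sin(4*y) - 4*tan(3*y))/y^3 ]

Substitution gives 0/0; apply L'Hôpital's rule 3 times.
After differentiating numerator and denominator 3 times the quotient is (64*cos(4*y) - 648*tan(3*y)^4 - 864*tan(3*y)^2 - 216)/(6); at y = 0 this is -76/3.

-76/3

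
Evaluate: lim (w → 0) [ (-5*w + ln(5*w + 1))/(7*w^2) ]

-25/14

Direct substitution gives 0/0.
Apply L'Hôpital: lim (-5 + 5/(5*w + 1))/(14*w), still 0/0.
After 2 applications of L'Hôpital's rule the quotient is (-25/(5*w + 1)^2)/(14); substituting w = 0 gives -25/14.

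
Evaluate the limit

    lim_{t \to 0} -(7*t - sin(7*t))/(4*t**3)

-343/24

Direct substitution gives 0/0.
Apply L'Hôpital: lim (7 - 7*cos(7*t))/(-12*t^2), still 0/0.
Apply L'Hôpital: lim (49*sin(7*t))/(-24*t), still 0/0.
After 3 applications of L'Hôpital's rule the quotient is (343*cos(7*t))/(-24); substituting t = 0 gives -343/24.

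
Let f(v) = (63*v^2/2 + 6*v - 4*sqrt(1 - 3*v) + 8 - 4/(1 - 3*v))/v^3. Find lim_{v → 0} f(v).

-405/4

Substitution gives 0/0 (the numerator vanishes to order 3).
Expand each term to order v^3: the coefficient of v^3 in -4·1/(1 - 3v) is -108 and in -4·√(1 - 3v) is 27/4.
Lower-order terms cancel with the polynomial part, so the numerator is (-405/4)·v^3 + o(v^3), and the limit is (-405/4)/(1) = -405/4.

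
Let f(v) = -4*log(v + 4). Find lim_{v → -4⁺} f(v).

∞

As v → -4⁺, v + 4 → 0⁺ and ln(v + 4) → −∞.
Multiplying by -4 gives ∞.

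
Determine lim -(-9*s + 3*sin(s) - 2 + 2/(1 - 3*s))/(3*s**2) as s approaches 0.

-6

Substitution gives 0/0 (the numerator vanishes to order 2).
Expand each term to order s^2: the coefficient of s^2 in 2·1/(1 - 3s) is 18 and in 3·sin(s) is 0.
Lower-order terms cancel with the polynomial part, so the numerator is (18)·s^2 + o(s^2), and the limit is (18)/(-3) = -6.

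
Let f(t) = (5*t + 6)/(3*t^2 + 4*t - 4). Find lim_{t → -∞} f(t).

The denominator has degree 2 and the numerator degree 1. Dividing numerator and denominator by t^2 sends every term to 0 except the leading denominator term, so the limit is 0.

0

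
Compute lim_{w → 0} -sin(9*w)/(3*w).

Substitution gives 0/0.
Write it as (9/(-3))·sin(9w)/(9w); since sin(u)/u → 1, the limit is -3.

-3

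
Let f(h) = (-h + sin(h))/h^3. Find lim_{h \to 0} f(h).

-1/6

Direct substitution gives 0/0.
Apply L'Hôpital: lim (cos(h) - 1)/(3*h^2), still 0/0.
Apply L'Hôpital: lim (-sin(h))/(6*h), still 0/0.
After 3 applications of L'Hôpital's rule the quotient is (-cos(h))/(6); substituting h = 0 gives -1/6.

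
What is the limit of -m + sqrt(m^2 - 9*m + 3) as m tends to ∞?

This has the form ∞ − ∞. Multiply and divide by the conjugate √(m^2 - 9*m + 3) + m.
That gives (-9m + 3) / (√(m^2 - 9*m + 3) + m).
Divide numerator and denominator by m: the limit is -9/(2·1) = -9/2.

-9/2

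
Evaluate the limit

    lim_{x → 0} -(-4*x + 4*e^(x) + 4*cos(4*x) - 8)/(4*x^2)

Substitution gives 0/0 (the numerator vanishes to order 2).
Expand each term to order x^2: the coefficient of x^2 in 4·cos(4x) is -32 and in 4·e^(x) is 2.
Lower-order terms cancel with the polynomial part, so the numerator is (-30)·x^2 + o(x^2), and the limit is (-30)/(-4) = 15/2.

15/2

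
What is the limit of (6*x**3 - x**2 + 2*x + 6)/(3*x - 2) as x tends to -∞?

The numerator has higher degree (3 > 1); the quotient behaves like (6/(3))·x^2 for large |x|.
As x → −∞ this diverges to ∞.

∞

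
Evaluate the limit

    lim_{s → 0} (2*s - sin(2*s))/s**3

4/3

Direct substitution gives 0/0.
Apply L'Hôpital: lim (2 - 2*cos(2*s))/(3*s^2), still 0/0.
Apply L'Hôpital: lim (4*sin(2*s))/(6*s), still 0/0.
After 3 applications of L'Hôpital's rule the quotient is (8*cos(2*s))/(6); substituting s = 0 gives 4/3.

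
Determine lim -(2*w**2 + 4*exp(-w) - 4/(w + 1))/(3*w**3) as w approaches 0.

Substitution gives 0/0 (the numerator vanishes to order 3).
Expand each term to order w^3: the coefficient of w^3 in -4·1/(1 + w) is 4 and in 4·e^(-w) is -2/3.
Lower-order terms cancel with the polynomial part, so the numerator is (10/3)·w^3 + o(w^3), and the limit is (10/3)/(-3) = -10/9.

-10/9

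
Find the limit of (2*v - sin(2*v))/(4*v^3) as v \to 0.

Direct substitution gives 0/0.
Apply L'Hôpital: lim (2 - 2*cos(2*v))/(12*v^2), still 0/0.
Apply L'Hôpital: lim (4*sin(2*v))/(24*v), still 0/0.
After 3 applications of L'Hôpital's rule the quotient is (8*cos(2*v))/(24); substituting v = 0 gives 1/3.

1/3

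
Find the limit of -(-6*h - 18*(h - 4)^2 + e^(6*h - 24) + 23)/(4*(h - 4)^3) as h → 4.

Direct substitution gives 0/0.
Apply L'Hôpital: lim (-36*h + 6*e^(6*h - 24) + 138)/(-12*(h - 4)^2), still 0/0.
Apply L'Hôpital: lim (36*e^(6*h - 24) - 36)/(96 - 24*h), still 0/0.
After 3 applications of L'Hôpital's rule the quotient is (216*e^(6*h - 24))/(-24); substituting h = 4 gives -9.

-9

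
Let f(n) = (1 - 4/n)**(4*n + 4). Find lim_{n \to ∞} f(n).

e^(-16)

The base → 1 and the exponent → ∞: a 1^∞ form.
Take logarithms: (4n + 4)·ln(1 - 4/n). Since ln(1+u) ~ u for small u, this behaves like (4n)·(-4/n) → -16.
So the limit is e^(-16).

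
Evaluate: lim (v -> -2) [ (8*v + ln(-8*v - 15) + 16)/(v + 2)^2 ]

Direct substitution gives 0/0.
Apply L'Hôpital: lim (8 - 8/(-8*v - 15))/(2*v + 4), still 0/0.
After 2 applications of L'Hôpital's rule the quotient is (-64/(-8*v - 15)^2)/(2); substituting v = -2 gives -32.

-32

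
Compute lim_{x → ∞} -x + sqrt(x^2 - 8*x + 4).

An ∞ − ∞ form. Rationalising with the conjugate, the difference becomes (-8x + 4) / (√(x^2 - 8*x + 4) + x).
For large x the denominator behaves like 2·x, so the quotient tends to -8/2 = -4.

-4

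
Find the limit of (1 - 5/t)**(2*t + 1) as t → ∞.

e^(-10)

The base → 1 and the exponent → ∞: a 1^∞ form.
Take logarithms: (2t + 1)·ln(1 - 5/t). Since ln(1+u) ~ u for small u, this behaves like (2t)·(-5/t) → -10.
So the limit is e^(-10).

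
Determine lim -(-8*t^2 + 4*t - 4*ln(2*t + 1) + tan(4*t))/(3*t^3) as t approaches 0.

-32/9

Substitution gives 0/0 (the numerator vanishes to order 3).
Expand each term to order t^3: the coefficient of t^3 in -4·ln(1 + 2t) is -32/3 and in tan(4t) is 64/3.
Lower-order terms cancel with the polynomial part, so the numerator is (32/3)·t^3 + o(t^3), and the limit is (32/3)/(-3) = -32/9.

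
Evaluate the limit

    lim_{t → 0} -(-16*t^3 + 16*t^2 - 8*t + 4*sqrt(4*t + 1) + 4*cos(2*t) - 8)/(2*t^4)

56/3

Substitution gives 0/0 (the numerator vanishes to order 4).
Expand each term to order t^4: the coefficient of t^4 in 4·√(1 + 4t) is -40 and in 4·cos(2t) is 8/3.
Lower-order terms cancel with the polynomial part, so the numerator is (-112/3)·t^4 + o(t^4), and the limit is (-112/3)/(-2) = 56/3.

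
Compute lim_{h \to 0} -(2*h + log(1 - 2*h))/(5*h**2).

Direct substitution gives 0/0.
Apply L'Hôpital: lim (2 - 2/(1 - 2*h))/(-10*h), still 0/0.
After 2 applications of L'Hôpital's rule the quotient is (-4/(1 - 2*h)^2)/(-10); substituting h = 0 gives 2/5.

2/5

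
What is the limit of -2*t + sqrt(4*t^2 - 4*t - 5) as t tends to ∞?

-1

This has the form ∞ − ∞. Multiply and divide by the conjugate √(4*t^2 - 4*t - 5) + 2t.
That gives (-4t - 5) / (√(4*t^2 - 4*t - 5) + 2t).
Divide numerator and denominator by t: the limit is -4/(2·2) = -1.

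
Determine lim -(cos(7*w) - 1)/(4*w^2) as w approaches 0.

49/8

Direct substitution gives 0/0.
Apply L'Hôpital: lim (-7*sin(7*w))/(-8*w), still 0/0.
After 2 applications of L'Hôpital's rule the quotient is (-49*cos(7*w))/(-8); substituting w = 0 gives 49/8.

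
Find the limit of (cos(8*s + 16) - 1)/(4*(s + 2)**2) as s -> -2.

-8

Direct substitution gives 0/0.
Apply L'Hôpital: lim (-8*sin(8*s + 16))/(8*s + 16), still 0/0.
After 2 applications of L'Hôpital's rule the quotient is (-64*cos(8*s + 16))/(8); substituting s = -2 gives -8.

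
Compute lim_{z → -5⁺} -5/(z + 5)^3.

-∞

As z → -5⁺, (z + 5) → 0⁺, so (z + 5)^3 → 0⁺ and -5/(z + 5)^3 → -∞.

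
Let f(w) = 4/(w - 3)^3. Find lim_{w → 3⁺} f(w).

As w → 3⁺, (w - 3) → 0⁺, so (w - 3)^3 → 0⁺ and 4/(w - 3)^3 → ∞.

∞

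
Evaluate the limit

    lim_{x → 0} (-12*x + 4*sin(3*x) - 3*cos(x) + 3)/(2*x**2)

3/4

Substitution gives 0/0; apply L'Hôpital's rule 2 times.
After differentiating numerator and denominator 2 times the quotient is (-36*sin(3*x) + 3*cos(x))/(4); at x = 0 this is 3/4.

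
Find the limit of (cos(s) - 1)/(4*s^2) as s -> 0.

Direct substitution gives 0/0.
Apply L'Hôpital: lim (-sin(s))/(8*s), still 0/0.
After 2 applications of L'Hôpital's rule the quotient is (-cos(s))/(8); substituting s = 0 gives -1/8.

-1/8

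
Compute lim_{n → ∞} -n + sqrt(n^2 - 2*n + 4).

-1

An ∞ − ∞ form. Rationalising with the conjugate, the difference becomes (-2n + 4) / (√(n^2 - 2*n + 4) + n).
For large n the denominator behaves like 2·n, so the quotient tends to -2/2 = -1.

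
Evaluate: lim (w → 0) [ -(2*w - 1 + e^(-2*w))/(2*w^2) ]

-1

Direct substitution gives 0/0.
Apply L'Hôpital: lim (2 - 2*e^(-2*w))/(-4*w), still 0/0.
After 2 applications of L'Hôpital's rule the quotient is (4*e^(-2*w))/(-4); substituting w = 0 gives -1.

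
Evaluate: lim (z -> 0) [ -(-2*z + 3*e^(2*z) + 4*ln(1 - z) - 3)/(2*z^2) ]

Substitution gives 0/0; apply L'Hôpital's rule 2 times.
After differentiating numerator and denominator 2 times the quotient is (12*e^(2*z) - 4/(z - 1)^2)/(-4); at z = 0 this is -2.

-2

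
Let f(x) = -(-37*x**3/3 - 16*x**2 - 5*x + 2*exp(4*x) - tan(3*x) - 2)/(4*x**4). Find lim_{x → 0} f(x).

Substitution gives 0/0 (the numerator vanishes to order 4).
Expand each term to order x^4: the coefficient of x^4 in 2·e^(4x) is 64/3 and in −tan(3x) is 0.
Lower-order terms cancel with the polynomial part, so the numerator is (64/3)·x^4 + o(x^4), and the limit is (64/3)/(-4) = -16/3.

-16/3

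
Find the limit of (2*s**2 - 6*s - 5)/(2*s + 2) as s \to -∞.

The numerator has higher degree (2 > 1); the quotient behaves like (2/(2))·s^1 for large |s|.
As s → −∞ this diverges to -∞.

-∞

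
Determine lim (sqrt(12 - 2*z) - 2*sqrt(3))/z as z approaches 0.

A 0/0 form; rationalise with √(12 - 2z) + √12. This collapses the numerator to -2z, leaving -2/(√(12 - 2z) + √12) → -2/(2√12) = -√(3)/6.

-√(3)/6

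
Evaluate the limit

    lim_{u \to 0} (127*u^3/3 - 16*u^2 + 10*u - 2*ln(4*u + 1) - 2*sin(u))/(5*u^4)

Substitution gives 0/0; apply L'Hôpital's rule 4 times.
After differentiating numerator and denominator 4 times the quotient is (-2*sin(u) + 3072/(4*u + 1)^4)/(120); at u = 0 this is 128/5.

128/5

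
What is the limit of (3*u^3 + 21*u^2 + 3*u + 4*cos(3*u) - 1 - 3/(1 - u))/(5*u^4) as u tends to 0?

21/10

Substitution gives 0/0; apply L'Hôpital's rule 4 times.
After differentiating numerator and denominator 4 times the quotient is (324*cos(3*u) + 72/(u - 1)^5)/(120); at u = 0 this is 21/10.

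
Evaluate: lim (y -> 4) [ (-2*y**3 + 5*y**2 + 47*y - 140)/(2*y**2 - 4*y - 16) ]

-3/4

At y = 4 both the top and bottom vanish — a removable singularity. Factoring out (y - 4) from each leaves (-2*y^2 - 3*y + 35)/(2*y + 4), which at y = 4 equals -3/4.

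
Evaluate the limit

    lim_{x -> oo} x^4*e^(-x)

0

Write as x^4/e^{1x}, an ∞/∞ form.
Exponential growth dominates any polynomial, so repeated L'Hôpital (or the standard result) gives 0.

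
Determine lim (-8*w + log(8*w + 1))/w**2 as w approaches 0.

Direct substitution gives 0/0.
Apply L'Hôpital: lim (-8 + 8/(8*w + 1))/(2*w), still 0/0.
After 2 applications of L'Hôpital's rule the quotient is (-64/(8*w + 1)^2)/(2); substituting w = 0 gives -32.

-32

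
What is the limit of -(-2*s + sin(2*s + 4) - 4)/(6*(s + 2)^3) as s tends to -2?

Direct substitution gives 0/0.
Apply L'Hôpital: lim (2*cos(2*s + 4) - 2)/(-18*(s + 2)^2), still 0/0.
Apply L'Hôpital: lim (-4*sin(2*s + 4))/(-36*s - 72), still 0/0.
After 3 applications of L'Hôpital's rule the quotient is (-8*cos(2*s + 4))/(-36); substituting s = -2 gives 2/9.

2/9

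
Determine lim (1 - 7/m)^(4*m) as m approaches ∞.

Let L be the limit and take ln: ln L = lim (4m)·ln(1 - 7/m) = lim (4m)·(-7/m + O(1/m²)) = -28.
Hence L = e^(-28).

e^(-28)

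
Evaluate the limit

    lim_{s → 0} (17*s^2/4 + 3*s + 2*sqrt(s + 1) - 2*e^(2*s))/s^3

-61/24

Substitution gives 0/0; apply L'Hôpital's rule 3 times.
After differentiating numerator and denominator 3 times the quotient is (-16*e^(2*s) + 3/(4*(s + 1)^(5/2)))/(6); at s = 0 this is -61/24.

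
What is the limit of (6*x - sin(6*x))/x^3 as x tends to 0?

Direct substitution gives 0/0.
Apply L'Hôpital: lim (6 - 6*cos(6*x))/(3*x^2), still 0/0.
Apply L'Hôpital: lim (36*sin(6*x))/(6*x), still 0/0.
After 3 applications of L'Hôpital's rule the quotient is (216*cos(6*x))/(6); substituting x = 0 gives 36.

36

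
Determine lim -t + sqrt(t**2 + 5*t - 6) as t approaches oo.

5/2

This has the form ∞ − ∞. Multiply and divide by the conjugate √(t^2 + 5*t - 6) + t.
That gives (5t - 6) / (√(t^2 + 5*t - 6) + t).
Divide numerator and denominator by t: the limit is 5/(2·1) = 5/2.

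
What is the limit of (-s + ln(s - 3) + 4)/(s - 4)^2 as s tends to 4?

Direct substitution gives 0/0.
Apply L'Hôpital: lim (-1 + 1/(s - 3))/(2*s - 8), still 0/0.
After 2 applications of L'Hôpital's rule the quotient is (-1/(s - 3)^2)/(2); substituting s = 4 gives -1/2.

-1/2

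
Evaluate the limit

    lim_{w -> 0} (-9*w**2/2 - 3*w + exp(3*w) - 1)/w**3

9/2

Direct substitution gives 0/0.
Apply L'Hôpital: lim (-9*w + 3*e^(3*w) - 3)/(3*w^2), still 0/0.
Apply L'Hôpital: lim (9*e^(3*w) - 9)/(6*w), still 0/0.
After 3 applications of L'Hôpital's rule the quotient is (27*e^(3*w))/(6); substituting w = 0 gives 9/2.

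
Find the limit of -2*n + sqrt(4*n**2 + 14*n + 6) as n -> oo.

7/2

An ∞ − ∞ form. Rationalising with the conjugate, the difference becomes (14n + 6) / (√(4*n^2 + 14*n + 6) + 2n).
For large n the denominator behaves like 2·2n, so the quotient tends to 14/4 = 7/2.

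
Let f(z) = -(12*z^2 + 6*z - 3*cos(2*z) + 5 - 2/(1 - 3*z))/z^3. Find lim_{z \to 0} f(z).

Substitution gives 0/0 (the numerator vanishes to order 3).
Expand each term to order z^3: the coefficient of z^3 in -3·cos(2z) is 0 and in -2·1/(1 - 3z) is -54.
Lower-order terms cancel with the polynomial part, so the numerator is (-54)·z^3 + o(z^3), and the limit is (-54)/(-1) = 54.

54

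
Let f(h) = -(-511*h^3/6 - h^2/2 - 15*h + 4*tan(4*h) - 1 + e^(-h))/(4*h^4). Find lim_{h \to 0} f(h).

Substitution gives 0/0 (the numerator vanishes to order 4).
Expand each term to order h^4: the coefficient of h^4 in 4·tan(4h) is 0 and in e^(-h) is 1/24.
Lower-order terms cancel with the polynomial part, so the numerator is (1/24)·h^4 + o(h^4), and the limit is (1/24)/(-4) = -1/96.

-1/96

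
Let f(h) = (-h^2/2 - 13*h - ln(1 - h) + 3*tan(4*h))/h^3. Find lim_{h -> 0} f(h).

Substitution gives 0/0; apply L'Hôpital's rule 3 times.
After differentiating numerator and denominator 3 times the quotient is (2*(192*(h - 1)^3*(3*tan(4*h)^2 + 1)/cos(4*h)^2 - 1)/(h - 1)^3)/(6); at h = 0 this is 193/3.

193/3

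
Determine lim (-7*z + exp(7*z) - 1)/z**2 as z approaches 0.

Direct substitution gives 0/0.
Apply L'Hôpital: lim (7*e^(7*z) - 7)/(2*z), still 0/0.
After 2 applications of L'Hôpital's rule the quotient is (49*e^(7*z))/(2); substituting z = 0 gives 49/2.

49/2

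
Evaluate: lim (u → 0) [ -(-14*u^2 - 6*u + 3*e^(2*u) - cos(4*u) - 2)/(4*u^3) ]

Substitution gives 0/0 (the numerator vanishes to order 3).
Expand each term to order u^3: the coefficient of u^3 in 3·e^(2u) is 4 and in −cos(4u) is 0.
Lower-order terms cancel with the polynomial part, so the numerator is (4)·u^3 + o(u^3), and the limit is (4)/(-4) = -1.

-1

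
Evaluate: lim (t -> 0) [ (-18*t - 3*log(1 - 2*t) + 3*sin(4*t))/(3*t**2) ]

2

Substitution gives 0/0; apply L'Hôpital's rule 2 times.
After differentiating numerator and denominator 2 times the quotient is (-48*sin(4*t) + 12/(2*t - 1)^2)/(6); at t = 0 this is 2.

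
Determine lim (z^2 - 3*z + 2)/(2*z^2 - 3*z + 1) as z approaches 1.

-1

At z = 1 both the top and bottom vanish — a removable singularity. Factoring out (z - 1) from each leaves (z - 2)/(2*z - 1), which at z = 1 equals -1.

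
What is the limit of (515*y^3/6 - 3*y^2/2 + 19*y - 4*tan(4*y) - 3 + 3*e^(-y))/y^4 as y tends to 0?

1/8

Substitution gives 0/0 (the numerator vanishes to order 4).
Expand each term to order y^4: the coefficient of y^4 in -4·tan(4y) is 0 and in 3·e^(-y) is 1/8.
Lower-order terms cancel with the polynomial part, so the numerator is (1/8)·y^4 + o(y^4), and the limit is (1/8)/(1) = 1/8.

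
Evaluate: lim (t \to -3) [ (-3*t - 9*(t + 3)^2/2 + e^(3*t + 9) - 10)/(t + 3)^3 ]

9/2

Direct substitution gives 0/0.
Apply L'Hôpital: lim (-9*t + 3*e^(3*t + 9) - 30)/(3*(t + 3)^2), still 0/0.
Apply L'Hôpital: lim (9*e^(3*t + 9) - 9)/(6*t + 18), still 0/0.
After 3 applications of L'Hôpital's rule the quotient is (27*e^(3*t + 9))/(6); substituting t = -3 gives 9/2.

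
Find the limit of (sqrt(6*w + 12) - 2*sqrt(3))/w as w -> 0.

Substitution gives 0/0. Multiply numerator and denominator by the conjugate √(12 + 6w) + √12.
The numerator becomes (12 + 6w) − 12 = 6w, so the expression simplifies to 6/(√(12 + 6w) + √12).
Letting w → 0 gives 6/(2√12) = √(3)/2.

√(3)/2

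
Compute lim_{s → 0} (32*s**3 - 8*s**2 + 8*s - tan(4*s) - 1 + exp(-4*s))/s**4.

32/3

Substitution gives 0/0; apply L'Hôpital's rule 4 times.
After differentiating numerator and denominator 4 times the quotient is (-6144*tan(4*s)^5 - 10240*tan(4*s)^3 - 4096*tan(4*s) + 256*e^(-4*s))/(24); at s = 0 this is 32/3.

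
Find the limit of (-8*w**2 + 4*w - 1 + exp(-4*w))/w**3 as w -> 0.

-32/3

Direct substitution gives 0/0.
Apply L'Hôpital: lim (-16*w + 4 - 4*e^(-4*w))/(3*w^2), still 0/0.
Apply L'Hôpital: lim (-16 + 16*e^(-4*w))/(6*w), still 0/0.
After 3 applications of L'Hôpital's rule the quotient is (-64*e^(-4*w))/(6); substituting w = 0 gives -32/3.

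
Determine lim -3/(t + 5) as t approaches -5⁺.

-∞

As t → -5⁺, (t + 5) → 0⁺, so (t + 5)^1 → 0⁺ and -3/(t + 5)^1 → -∞.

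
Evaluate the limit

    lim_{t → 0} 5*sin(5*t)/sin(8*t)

Substitution gives 0/0.
Divide numerator and denominator by t: sin(5t)/t → 5 and sin(8t)/t → 8, so the limit is 5·5/8 = 25/8.

25/8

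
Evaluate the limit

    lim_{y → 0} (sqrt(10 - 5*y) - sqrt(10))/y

A 0/0 form; rationalise with √(10 - 5y) + √10. This collapses the numerator to -5y, leaving -5/(√(10 - 5y) + √10) → -5/(2√10) = -√(10)/4.

-√(10)/4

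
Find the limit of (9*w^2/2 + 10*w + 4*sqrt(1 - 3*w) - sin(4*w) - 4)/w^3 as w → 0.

Substitution gives 0/0; apply L'Hôpital's rule 3 times.
After differentiating numerator and denominator 3 times the quotient is (64*cos(4*w) - 81/(2*(1 - 3*w)^(5/2)))/(6); at w = 0 this is 47/12.

47/12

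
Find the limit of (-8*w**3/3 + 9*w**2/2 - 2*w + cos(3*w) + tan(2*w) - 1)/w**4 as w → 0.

27/8

Substitution gives 0/0 (the numerator vanishes to order 4).
Expand each term to order w^4: the coefficient of w^4 in cos(3w) is 27/8 and in tan(2w) is 0.
Lower-order terms cancel with the polynomial part, so the numerator is (27/8)·w^4 + o(w^4), and the limit is (27/8)/(1) = 27/8.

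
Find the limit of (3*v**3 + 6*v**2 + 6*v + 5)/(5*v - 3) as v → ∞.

∞

The numerator has higher degree (3 > 1); the quotient behaves like (3/(5))·v^2 for large |v|.
As v → +∞ this diverges to ∞.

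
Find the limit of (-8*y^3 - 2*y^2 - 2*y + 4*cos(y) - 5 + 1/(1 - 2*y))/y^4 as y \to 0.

Substitution gives 0/0; apply L'Hôpital's rule 4 times.
After differentiating numerator and denominator 4 times the quotient is (4*cos(y) - 384/(2*y - 1)^5)/(24); at y = 0 this is 97/6.

97/6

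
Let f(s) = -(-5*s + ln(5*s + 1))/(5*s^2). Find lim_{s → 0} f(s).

Direct substitution gives 0/0.
Apply L'Hôpital: lim (-5 + 5/(5*s + 1))/(-10*s), still 0/0.
After 2 applications of L'Hôpital's rule the quotient is (-25/(5*s + 1)^2)/(-10); substituting s = 0 gives 5/2.

5/2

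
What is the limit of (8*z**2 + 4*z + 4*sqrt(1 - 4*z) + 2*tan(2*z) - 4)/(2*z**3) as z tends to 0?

-16/3

Substitution gives 0/0 (the numerator vanishes to order 3).
Expand each term to order z^3: the coefficient of z^3 in 2·tan(2z) is 16/3 and in 4·√(1 - 4z) is -16.
Lower-order terms cancel with the polynomial part, so the numerator is (-32/3)·z^3 + o(z^3), and the limit is (-32/3)/(2) = -16/3.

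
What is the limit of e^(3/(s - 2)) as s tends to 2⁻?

As s → 2⁻, 3/(s - 2) → −∞, so e^(3/(s - 2)) → 0.

0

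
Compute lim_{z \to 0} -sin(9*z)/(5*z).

-9/5

Substitution gives 0/0.
Write it as (9/(-5))·sin(9z)/(9z); since sin(u)/u → 1, the limit is -9/5.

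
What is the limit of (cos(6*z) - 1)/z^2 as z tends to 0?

-18

Direct substitution gives 0/0.
Apply L'Hôpital: lim (-6*sin(6*z))/(2*z), still 0/0.
After 2 applications of L'Hôpital's rule the quotient is (-36*cos(6*z))/(2); substituting z = 0 gives -18.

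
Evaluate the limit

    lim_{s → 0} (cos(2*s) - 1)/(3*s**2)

-2/3

Direct substitution gives 0/0.
Apply L'Hôpital: lim (-2*sin(2*s))/(6*s), still 0/0.
After 2 applications of L'Hôpital's rule the quotient is (-4*cos(2*s))/(6); substituting s = 0 gives -2/3.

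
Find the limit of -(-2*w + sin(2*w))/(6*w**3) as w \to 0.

2/9

Direct substitution gives 0/0.
Apply L'Hôpital: lim (2*cos(2*w) - 2)/(-18*w^2), still 0/0.
Apply L'Hôpital: lim (-4*sin(2*w))/(-36*w), still 0/0.
After 3 applications of L'Hôpital's rule the quotient is (-8*cos(2*w))/(-36); substituting w = 0 gives 2/9.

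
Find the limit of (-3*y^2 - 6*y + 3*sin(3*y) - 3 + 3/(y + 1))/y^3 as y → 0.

-33/2

Substitution gives 0/0; apply L'Hôpital's rule 3 times.
After differentiating numerator and denominator 3 times the quotient is (-81*cos(3*y) - 18/(y + 1)^4)/(6); at y = 0 this is -33/2.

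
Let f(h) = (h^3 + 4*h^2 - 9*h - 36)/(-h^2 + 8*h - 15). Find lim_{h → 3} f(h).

Direct substitution gives 0/0, so factor. Both numerator and denominator have (h - 3) as a factor.
After cancelling, the expression reduces to (h^2 + 7*h + 12)/(5 - h).
Substituting h = 3 gives 21.

21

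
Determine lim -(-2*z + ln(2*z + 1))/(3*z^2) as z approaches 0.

Direct substitution gives 0/0.
Apply L'Hôpital: lim (-2 + 2/(2*z + 1))/(-6*z), still 0/0.
After 2 applications of L'Hôpital's rule the quotient is (-4/(2*z + 1)^2)/(-6); substituting z = 0 gives 2/3.

2/3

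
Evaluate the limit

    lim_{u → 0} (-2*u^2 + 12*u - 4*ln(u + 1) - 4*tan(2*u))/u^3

-12

Substitution gives 0/0; apply L'Hôpital's rule 3 times.
After differentiating numerator and denominator 3 times the quotient is (-128*tan(2*u)^2/cos(2*u)^2 - 64/cos(2*u)^4 - 8/(u + 1)^3)/(6); at u = 0 this is -12.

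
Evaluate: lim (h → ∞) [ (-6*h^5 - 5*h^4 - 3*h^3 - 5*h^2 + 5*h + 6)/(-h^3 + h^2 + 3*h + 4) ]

The numerator has higher degree (5 > 3); the quotient behaves like (-6/(-1))·h^2 for large |h|.
As h → +∞ this diverges to ∞.

∞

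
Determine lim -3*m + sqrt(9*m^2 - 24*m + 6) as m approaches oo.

This has the form ∞ − ∞. Multiply and divide by the conjugate √(9*m^2 - 24*m + 6) + 3m.
That gives (-24m + 6) / (√(9*m^2 - 24*m + 6) + 3m).
Divide numerator and denominator by m: the limit is -24/(2·3) = -4.

-4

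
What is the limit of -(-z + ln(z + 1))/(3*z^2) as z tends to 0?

1/6

Direct substitution gives 0/0.
Apply L'Hôpital: lim (-1 + 1/(z + 1))/(-6*z), still 0/0.
After 2 applications of L'Hôpital's rule the quotient is (-1/(z + 1)^2)/(-6); substituting z = 0 gives 1/6.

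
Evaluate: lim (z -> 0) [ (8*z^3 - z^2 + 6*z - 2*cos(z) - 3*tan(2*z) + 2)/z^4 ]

Substitution gives 0/0; apply L'Hôpital's rule 4 times.
After differentiating numerator and denominator 4 times the quotient is (-2*cos(z) - 1152*tan(2*z)^5 - 1920*tan(2*z)^3 - 768*tan(2*z))/(24); at z = 0 this is -1/12.

-1/12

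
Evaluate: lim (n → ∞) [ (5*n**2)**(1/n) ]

1

Base → ∞ and exponent → 0: an ∞^0 form.
Take logs: (1/n)·ln(5·n^2) = (ln 5 + 2·ln n)/n → 0.
So the limit is e^0 = 1.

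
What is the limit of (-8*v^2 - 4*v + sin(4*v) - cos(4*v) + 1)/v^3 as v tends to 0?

-32/3

Substitution gives 0/0 (the numerator vanishes to order 3).
Expand each term to order v^3: the coefficient of v^3 in −cos(4v) is 0 and in sin(4v) is -32/3.
Lower-order terms cancel with the polynomial part, so the numerator is (-32/3)·v^3 + o(v^3), and the limit is (-32/3)/(1) = -32/3.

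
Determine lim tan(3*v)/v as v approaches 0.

3

Substitution gives 0/0.
Since tan(u)/u → 1 as u → 0, tan(3v)/(3v) → 1 and the limit is 3.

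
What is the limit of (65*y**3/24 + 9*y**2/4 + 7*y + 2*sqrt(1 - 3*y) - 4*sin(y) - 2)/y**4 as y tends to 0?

-405/64

Substitution gives 0/0; apply L'Hôpital's rule 4 times.
After differentiating numerator and denominator 4 times the quotient is (-4*sin(y) - 1215/(8*(1 - 3*y)^(7/2)))/(24); at y = 0 this is -405/64.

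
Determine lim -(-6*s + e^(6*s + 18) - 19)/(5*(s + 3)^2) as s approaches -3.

-18/5

Direct substitution gives 0/0.
Apply L'Hôpital: lim (6*e^(6*s + 18) - 6)/(-10*s - 30), still 0/0.
After 2 applications of L'Hôpital's rule the quotient is (36*e^(6*s + 18))/(-10); substituting s = -3 gives -18/5.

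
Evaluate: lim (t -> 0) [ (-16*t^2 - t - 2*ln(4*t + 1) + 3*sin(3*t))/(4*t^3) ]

-337/24

Substitution gives 0/0; apply L'Hôpital's rule 3 times.
After differentiating numerator and denominator 3 times the quotient is (-81*cos(3*t) - 256/(4*t + 1)^3)/(24); at t = 0 this is -337/24.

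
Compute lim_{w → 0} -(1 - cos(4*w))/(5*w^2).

Substitution gives 0/0.
Use (1 − cos u)/u² → 1/2 with u = 4w: the limit is 4²/(2·(-5)) = -8/5.

-8/5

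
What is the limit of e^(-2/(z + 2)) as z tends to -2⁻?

∞

As z → -2⁻, -2/(z + 2) → +∞, so e^(-2/(z + 2)) → ∞.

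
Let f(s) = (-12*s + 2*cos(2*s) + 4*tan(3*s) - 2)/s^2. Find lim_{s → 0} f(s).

Substitution gives 0/0 (the numerator vanishes to order 2).
Expand each term to order s^2: the coefficient of s^2 in 4·tan(3s) is 0 and in 2·cos(2s) is -4.
Lower-order terms cancel with the polynomial part, so the numerator is (-4)·s^2 + o(s^2), and the limit is (-4)/(1) = -4.

-4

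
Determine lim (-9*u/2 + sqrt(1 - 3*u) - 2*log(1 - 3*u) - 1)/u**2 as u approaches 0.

Substitution gives 0/0 (the numerator vanishes to order 2).
Expand each term to order u^2: the coefficient of u^2 in -2·ln(1 - 3u) is 9 and in √(1 - 3u) is -9/8.
Lower-order terms cancel with the polynomial part, so the numerator is (63/8)·u^2 + o(u^2), and the limit is (63/8)/(1) = 63/8.

63/8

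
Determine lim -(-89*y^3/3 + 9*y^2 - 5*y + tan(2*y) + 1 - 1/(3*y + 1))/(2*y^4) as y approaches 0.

81/2

Substitution gives 0/0; apply L'Hôpital's rule 4 times.
After differentiating numerator and denominator 4 times the quotient is (384*tan(2*y)^3/cos(2*y)^2 + 256*tan(2*y)/cos(2*y)^2 - 1944/(3*y + 1)^5)/(-48); at y = 0 this is 81/2.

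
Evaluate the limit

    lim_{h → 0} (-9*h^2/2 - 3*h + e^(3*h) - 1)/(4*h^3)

9/8

Direct substitution gives 0/0.
Apply L'Hôpital: lim (-9*h + 3*e^(3*h) - 3)/(12*h^2), still 0/0.
Apply L'Hôpital: lim (9*e^(3*h) - 9)/(24*h), still 0/0.
After 3 applications of L'Hôpital's rule the quotient is (27*e^(3*h))/(24); substituting h = 0 gives 9/8.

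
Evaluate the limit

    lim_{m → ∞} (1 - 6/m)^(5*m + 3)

e^(-30)

Write it as [(1 - 6/m)^m]^(5) · (1 - 6/m)^(3). The bracketed term tends to e^(-6) and the second factor to 1, so the limit is e^(-30).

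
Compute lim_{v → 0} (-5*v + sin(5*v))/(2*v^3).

Direct substitution gives 0/0.
Apply L'Hôpital: lim (5*cos(5*v) - 5)/(6*v^2), still 0/0.
Apply L'Hôpital: lim (-25*sin(5*v))/(12*v), still 0/0.
After 3 applications of L'Hôpital's rule the quotient is (-125*cos(5*v))/(12); substituting v = 0 gives -125/12.

-125/12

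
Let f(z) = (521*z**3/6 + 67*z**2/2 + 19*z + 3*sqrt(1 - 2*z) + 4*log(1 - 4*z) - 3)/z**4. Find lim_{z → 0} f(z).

-2063/8

Substitution gives 0/0; apply L'Hôpital's rule 4 times.
After differentiating numerator and denominator 4 times the quotient is (-6144/(4*z - 1)^4 - 45/(1 - 2*z)^(7/2))/(24); at z = 0 this is -2063/8.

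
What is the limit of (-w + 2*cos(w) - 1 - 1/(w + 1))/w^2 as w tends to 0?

Substitution gives 0/0; apply L'Hôpital's rule 2 times.
After differentiating numerator and denominator 2 times the quotient is (-2*cos(w) - 2/(w + 1)^3)/(2); at w = 0 this is -2.

-2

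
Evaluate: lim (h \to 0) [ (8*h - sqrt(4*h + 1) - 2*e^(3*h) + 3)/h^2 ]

-7

Substitution gives 0/0 (the numerator vanishes to order 2).
Expand each term to order h^2: the coefficient of h^2 in -2·e^(3h) is -9 and in −√(1 + 4h) is 2.
Lower-order terms cancel with the polynomial part, so the numerator is (-7)·h^2 + o(h^2), and the limit is (-7)/(1) = -7.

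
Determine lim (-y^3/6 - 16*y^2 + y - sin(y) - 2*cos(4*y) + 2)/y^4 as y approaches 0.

Substitution gives 0/0; apply L'Hôpital's rule 4 times.
After differentiating numerator and denominator 4 times the quotient is (-sin(y) - 512*cos(4*y))/(24); at y = 0 this is -64/3.

-64/3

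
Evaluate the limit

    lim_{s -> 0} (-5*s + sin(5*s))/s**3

Direct substitution gives 0/0.
Apply L'Hôpital: lim (5*cos(5*s) - 5)/(3*s^2), still 0/0.
Apply L'Hôpital: lim (-25*sin(5*s))/(6*s), still 0/0.
After 3 applications of L'Hôpital's rule the quotient is (-125*cos(5*s))/(6); substituting s = 0 gives -125/6.

-125/6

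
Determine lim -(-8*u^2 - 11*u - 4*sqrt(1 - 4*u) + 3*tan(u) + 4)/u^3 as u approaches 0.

Substitution gives 0/0; apply L'Hôpital's rule 3 times.
After differentiating numerator and denominator 3 times the quotient is (18*tan(u)^2/cos(u)^2 + 6/cos(u)^2 + 96/(1 - 4*u)^(5/2))/(-6); at u = 0 this is -17.

-17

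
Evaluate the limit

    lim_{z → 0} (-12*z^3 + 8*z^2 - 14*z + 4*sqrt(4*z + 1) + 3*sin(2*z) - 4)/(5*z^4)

-8

Substitution gives 0/0; apply L'Hôpital's rule 4 times.
After differentiating numerator and denominator 4 times the quotient is (48*sin(2*z) - 960/(4*z + 1)^(7/2))/(120); at z = 0 this is -8.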